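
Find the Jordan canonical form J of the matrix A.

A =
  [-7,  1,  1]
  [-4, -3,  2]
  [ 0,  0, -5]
J_2(-5) ⊕ J_1(-5)

The characteristic polynomial is
  det(x·I − A) = x^3 + 15*x^2 + 75*x + 125 = (x + 5)^3

Eigenvalues and multiplicities (the geometric multiplicity of λ is n − rank(A − λI), which equals the number of Jordan blocks for λ):
  λ = -5: algebraic multiplicity = 3, geometric multiplicity = 2

Determining the block sizes for each eigenvalue:
  λ = -5: 2 blocks summing to 3 forces exactly one block of size 2 and the rest size 1 → block sizes [2, 1]

Assembling the blocks gives a Jordan form
J =
  [-5,  1,  0]
  [ 0, -5,  0]
  [ 0,  0, -5]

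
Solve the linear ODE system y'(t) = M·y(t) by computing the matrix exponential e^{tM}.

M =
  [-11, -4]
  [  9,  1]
e^{tM} =
  [-6*t*exp(-5*t) + exp(-5*t), -4*t*exp(-5*t)]
  [9*t*exp(-5*t), 6*t*exp(-5*t) + exp(-5*t)]

Strategy: write M = P · J · P⁻¹ where J is a Jordan canonical form, so e^{tM} = P · e^{tJ} · P⁻¹, and e^{tJ} can be computed block-by-block.

M has Jordan form
J =
  [-5,  1]
  [ 0, -5]
(up to reordering of blocks).

Per-block formulas:
  For a 2×2 Jordan block J_2(-5): exp(t · J_2(-5)) = e^(-5t)·(I + t·N), where N is the 2×2 nilpotent shift.

After assembling e^{tJ} and conjugating by P, we get:

e^{tM} =
  [-6*t*exp(-5*t) + exp(-5*t), -4*t*exp(-5*t)]
  [9*t*exp(-5*t), 6*t*exp(-5*t) + exp(-5*t)]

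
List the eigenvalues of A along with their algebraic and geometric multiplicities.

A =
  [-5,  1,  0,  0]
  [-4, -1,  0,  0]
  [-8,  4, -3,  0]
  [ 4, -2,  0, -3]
λ = -3: alg = 4, geom = 3

Step 1 — factor the characteristic polynomial to read off the algebraic multiplicities:
  χ_A(x) = (x + 3)^4

Step 2 — compute geometric multiplicities via the rank-nullity identity g(λ) = n − rank(A − λI):
  rank(A − (-3)·I) = 1, so dim ker(A − (-3)·I) = n − 1 = 3

Summary:
  λ = -3: algebraic multiplicity = 4, geometric multiplicity = 3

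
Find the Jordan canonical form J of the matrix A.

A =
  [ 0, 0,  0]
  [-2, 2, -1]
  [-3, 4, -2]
J_3(0)

The characteristic polynomial is
  det(x·I − A) = x^3

Eigenvalues and multiplicities (the geometric multiplicity of λ is n − rank(A − λI), which equals the number of Jordan blocks for λ):
  λ = 0: algebraic multiplicity = 3, geometric multiplicity = 1

Determining the block sizes for each eigenvalue:
  λ = 0: one block (gm = 1), so the single block has size am = 3 → block sizes [3]

Assembling the blocks gives a Jordan form
J =
  [0, 1, 0]
  [0, 0, 1]
  [0, 0, 0]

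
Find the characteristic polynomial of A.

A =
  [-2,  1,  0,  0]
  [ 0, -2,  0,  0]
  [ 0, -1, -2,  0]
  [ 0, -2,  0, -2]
x^4 + 8*x^3 + 24*x^2 + 32*x + 16

Expanding det(x·I − A) (e.g. by cofactor expansion or by noting that A is similar to its Jordan form J, which has the same characteristic polynomial as A) gives
  χ_A(x) = x^4 + 8*x^3 + 24*x^2 + 32*x + 16
which factors as (x + 2)^4. The eigenvalues (with algebraic multiplicities) are λ = -2 with multiplicity 4.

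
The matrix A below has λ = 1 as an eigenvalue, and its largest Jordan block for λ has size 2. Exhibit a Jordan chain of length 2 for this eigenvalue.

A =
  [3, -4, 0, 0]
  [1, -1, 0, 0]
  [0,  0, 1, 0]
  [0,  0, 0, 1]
A Jordan chain for λ = 1 of length 2:
v_1 = (2, 1, 0, 0)ᵀ
v_2 = (1, 0, 0, 0)ᵀ

Let N = A − (1)·I. We want v_2 with N^2 v_2 = 0 but N^1 v_2 ≠ 0; then v_{j-1} := N · v_j for j = 2, …, 2.

Pick v_2 = (1, 0, 0, 0)ᵀ.
Then v_1 = N · v_2 = (2, 1, 0, 0)ᵀ.

Sanity check: (A − (1)·I) v_1 = (0, 0, 0, 0)ᵀ = 0. ✓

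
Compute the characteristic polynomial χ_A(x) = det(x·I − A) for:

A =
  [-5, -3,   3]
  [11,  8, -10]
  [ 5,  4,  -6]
x^3 + 3*x^2 - 4

Expanding det(x·I − A) (e.g. by cofactor expansion or by noting that A is similar to its Jordan form J, which has the same characteristic polynomial as A) gives
  χ_A(x) = x^3 + 3*x^2 - 4
which factors as (x - 1)*(x + 2)^2. The eigenvalues (with algebraic multiplicities) are λ = -2 with multiplicity 2, λ = 1 with multiplicity 1.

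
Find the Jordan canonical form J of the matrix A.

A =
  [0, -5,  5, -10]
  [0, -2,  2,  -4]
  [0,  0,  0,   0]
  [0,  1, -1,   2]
J_2(0) ⊕ J_1(0) ⊕ J_1(0)

The characteristic polynomial is
  det(x·I − A) = x^4

Eigenvalues and multiplicities (the geometric multiplicity of λ is n − rank(A − λI), which equals the number of Jordan blocks for λ):
  λ = 0: algebraic multiplicity = 4, geometric multiplicity = 3

Determining the block sizes for each eigenvalue:
  λ = 0: 3 blocks summing to 4 forces exactly one block of size 2 and the rest size 1 → block sizes [2, 1, 1]

Assembling the blocks gives a Jordan form
J =
  [0, 1, 0, 0]
  [0, 0, 0, 0]
  [0, 0, 0, 0]
  [0, 0, 0, 0]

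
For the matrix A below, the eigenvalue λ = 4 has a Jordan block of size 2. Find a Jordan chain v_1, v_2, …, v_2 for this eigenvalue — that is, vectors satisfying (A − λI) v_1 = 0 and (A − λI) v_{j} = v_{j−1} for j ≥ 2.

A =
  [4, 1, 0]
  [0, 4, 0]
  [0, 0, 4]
A Jordan chain for λ = 4 of length 2:
v_1 = (1, 0, 0)ᵀ
v_2 = (0, 1, 0)ᵀ

Let N = A − (4)·I. We want v_2 with N^2 v_2 = 0 but N^1 v_2 ≠ 0; then v_{j-1} := N · v_j for j = 2, …, 2.

Pick v_2 = (0, 1, 0)ᵀ.
Then v_1 = N · v_2 = (1, 0, 0)ᵀ.

Sanity check: (A − (4)·I) v_1 = (0, 0, 0)ᵀ = 0. ✓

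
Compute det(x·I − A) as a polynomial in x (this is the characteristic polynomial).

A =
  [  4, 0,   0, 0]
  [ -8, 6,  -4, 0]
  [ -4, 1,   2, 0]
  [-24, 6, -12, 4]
x^4 - 16*x^3 + 96*x^2 - 256*x + 256

Expanding det(x·I − A) (e.g. by cofactor expansion or by noting that A is similar to its Jordan form J, which has the same characteristic polynomial as A) gives
  χ_A(x) = x^4 - 16*x^3 + 96*x^2 - 256*x + 256
which factors as (x - 4)^4. The eigenvalues (with algebraic multiplicities) are λ = 4 with multiplicity 4.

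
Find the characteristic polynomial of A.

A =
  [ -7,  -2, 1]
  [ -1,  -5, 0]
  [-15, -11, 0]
x^3 + 12*x^2 + 48*x + 64

Expanding det(x·I − A) (e.g. by cofactor expansion or by noting that A is similar to its Jordan form J, which has the same characteristic polynomial as A) gives
  χ_A(x) = x^3 + 12*x^2 + 48*x + 64
which factors as (x + 4)^3. The eigenvalues (with algebraic multiplicities) are λ = -4 with multiplicity 3.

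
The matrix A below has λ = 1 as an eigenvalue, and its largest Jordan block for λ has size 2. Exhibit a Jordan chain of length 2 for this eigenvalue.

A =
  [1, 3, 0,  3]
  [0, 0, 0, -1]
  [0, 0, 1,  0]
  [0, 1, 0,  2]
A Jordan chain for λ = 1 of length 2:
v_1 = (3, -1, 0, 1)ᵀ
v_2 = (0, 1, 0, 0)ᵀ

Let N = A − (1)·I. We want v_2 with N^2 v_2 = 0 but N^1 v_2 ≠ 0; then v_{j-1} := N · v_j for j = 2, …, 2.

Pick v_2 = (0, 1, 0, 0)ᵀ.
Then v_1 = N · v_2 = (3, -1, 0, 1)ᵀ.

Sanity check: (A − (1)·I) v_1 = (0, 0, 0, 0)ᵀ = 0. ✓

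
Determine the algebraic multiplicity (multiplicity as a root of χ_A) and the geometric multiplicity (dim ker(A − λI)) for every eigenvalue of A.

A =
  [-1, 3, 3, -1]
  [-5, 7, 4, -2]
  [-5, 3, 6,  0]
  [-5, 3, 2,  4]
λ = 4: alg = 4, geom = 2

Step 1 — factor the characteristic polynomial to read off the algebraic multiplicities:
  χ_A(x) = (x - 4)^4

Step 2 — compute geometric multiplicities via the rank-nullity identity g(λ) = n − rank(A − λI):
  rank(A − (4)·I) = 2, so dim ker(A − (4)·I) = n − 2 = 2

Summary:
  λ = 4: algebraic multiplicity = 4, geometric multiplicity = 2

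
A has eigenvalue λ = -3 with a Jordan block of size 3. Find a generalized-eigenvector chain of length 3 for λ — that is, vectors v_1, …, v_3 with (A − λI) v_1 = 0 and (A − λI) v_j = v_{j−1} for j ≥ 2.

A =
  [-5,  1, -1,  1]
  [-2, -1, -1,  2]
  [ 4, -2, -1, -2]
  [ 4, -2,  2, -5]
A Jordan chain for λ = -3 of length 3:
v_1 = (2, 4, -4, -4)ᵀ
v_2 = (-2, -2, 4, 4)ᵀ
v_3 = (1, 0, 0, 0)ᵀ

Let N = A − (-3)·I. We want v_3 with N^3 v_3 = 0 but N^2 v_3 ≠ 0; then v_{j-1} := N · v_j for j = 3, …, 2.

Pick v_3 = (1, 0, 0, 0)ᵀ.
Then v_2 = N · v_3 = (-2, -2, 4, 4)ᵀ.
Then v_1 = N · v_2 = (2, 4, -4, -4)ᵀ.

Sanity check: (A − (-3)·I) v_1 = (0, 0, 0, 0)ᵀ = 0. ✓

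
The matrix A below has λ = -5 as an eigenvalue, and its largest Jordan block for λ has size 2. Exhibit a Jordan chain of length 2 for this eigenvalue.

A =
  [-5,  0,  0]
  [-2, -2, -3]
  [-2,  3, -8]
A Jordan chain for λ = -5 of length 2:
v_1 = (0, -2, -2)ᵀ
v_2 = (1, 0, 0)ᵀ

Let N = A − (-5)·I. We want v_2 with N^2 v_2 = 0 but N^1 v_2 ≠ 0; then v_{j-1} := N · v_j for j = 2, …, 2.

Pick v_2 = (1, 0, 0)ᵀ.
Then v_1 = N · v_2 = (0, -2, -2)ᵀ.

Sanity check: (A − (-5)·I) v_1 = (0, 0, 0)ᵀ = 0. ✓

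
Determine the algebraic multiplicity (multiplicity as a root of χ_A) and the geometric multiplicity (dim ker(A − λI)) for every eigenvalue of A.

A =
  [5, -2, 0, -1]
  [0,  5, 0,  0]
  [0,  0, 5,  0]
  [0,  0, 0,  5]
λ = 5: alg = 4, geom = 3

Step 1 — factor the characteristic polynomial to read off the algebraic multiplicities:
  χ_A(x) = (x - 5)^4

Step 2 — compute geometric multiplicities via the rank-nullity identity g(λ) = n − rank(A − λI):
  rank(A − (5)·I) = 1, so dim ker(A − (5)·I) = n − 1 = 3

Summary:
  λ = 5: algebraic multiplicity = 4, geometric multiplicity = 3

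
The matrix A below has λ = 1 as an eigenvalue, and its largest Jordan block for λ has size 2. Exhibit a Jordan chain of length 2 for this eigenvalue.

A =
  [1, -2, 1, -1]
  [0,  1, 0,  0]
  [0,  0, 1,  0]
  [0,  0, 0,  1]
A Jordan chain for λ = 1 of length 2:
v_1 = (-2, 0, 0, 0)ᵀ
v_2 = (0, 1, 0, 0)ᵀ

Let N = A − (1)·I. We want v_2 with N^2 v_2 = 0 but N^1 v_2 ≠ 0; then v_{j-1} := N · v_j for j = 2, …, 2.

Pick v_2 = (0, 1, 0, 0)ᵀ.
Then v_1 = N · v_2 = (-2, 0, 0, 0)ᵀ.

Sanity check: (A − (1)·I) v_1 = (0, 0, 0, 0)ᵀ = 0. ✓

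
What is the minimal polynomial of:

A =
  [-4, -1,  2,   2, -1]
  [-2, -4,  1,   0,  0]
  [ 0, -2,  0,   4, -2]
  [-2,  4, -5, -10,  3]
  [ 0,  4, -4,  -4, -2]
x^3 + 12*x^2 + 48*x + 64

The characteristic polynomial is χ_A(x) = (x + 4)^5, so the eigenvalues are known. The minimal polynomial is
  m_A(x) = Π_λ (x − λ)^{k_λ}
where k_λ is the size of the *largest* Jordan block for λ (equivalently, the smallest k with (A − λI)^k v = 0 for every generalised eigenvector v of λ).

  λ = -4: largest Jordan block has size 3, contributing (x + 4)^3

So m_A(x) = (x + 4)^3 = x^3 + 12*x^2 + 48*x + 64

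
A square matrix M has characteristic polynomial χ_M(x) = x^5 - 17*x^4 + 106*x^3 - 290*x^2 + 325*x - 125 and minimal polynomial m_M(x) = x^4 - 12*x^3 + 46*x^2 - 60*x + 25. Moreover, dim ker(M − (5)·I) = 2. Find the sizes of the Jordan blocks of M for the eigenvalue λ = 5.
Block sizes for λ = 5: [2, 1]

Step 1 — from the characteristic polynomial, algebraic multiplicity of λ = 5 is 3. From dim ker(M − (5)·I) = 2, there are exactly 2 Jordan blocks for λ = 5.
Step 2 — from the minimal polynomial, the factor (x − 5)^2 tells us the largest block for λ = 5 has size 2.
Step 3 — with total size 3, 2 blocks, and largest block 2, the block sizes (in nonincreasing order) are [2, 1].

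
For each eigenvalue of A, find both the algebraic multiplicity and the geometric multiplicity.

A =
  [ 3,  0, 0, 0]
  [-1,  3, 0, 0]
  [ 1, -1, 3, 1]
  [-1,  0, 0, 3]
λ = 3: alg = 4, geom = 2

Step 1 — factor the characteristic polynomial to read off the algebraic multiplicities:
  χ_A(x) = (x - 3)^4

Step 2 — compute geometric multiplicities via the rank-nullity identity g(λ) = n − rank(A − λI):
  rank(A − (3)·I) = 2, so dim ker(A − (3)·I) = n − 2 = 2

Summary:
  λ = 3: algebraic multiplicity = 4, geometric multiplicity = 2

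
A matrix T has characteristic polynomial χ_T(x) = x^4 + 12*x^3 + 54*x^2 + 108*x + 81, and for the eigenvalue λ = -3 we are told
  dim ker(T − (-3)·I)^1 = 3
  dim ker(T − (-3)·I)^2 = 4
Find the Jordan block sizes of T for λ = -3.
Block sizes for λ = -3: [2, 1, 1]

From the dimensions of kernels of powers, the number of Jordan blocks of size at least j is d_j − d_{j−1} where d_j = dim ker(N^j) (with d_0 = 0). Computing the differences gives [3, 1].
The number of blocks of size exactly k is (#blocks of size ≥ k) − (#blocks of size ≥ k + 1), so the partition is: 2 block(s) of size 1, 1 block(s) of size 2.
In nonincreasing order the block sizes are [2, 1, 1].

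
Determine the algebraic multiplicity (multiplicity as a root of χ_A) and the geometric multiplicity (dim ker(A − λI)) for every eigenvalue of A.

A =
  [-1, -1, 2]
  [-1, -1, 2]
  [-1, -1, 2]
λ = 0: alg = 3, geom = 2

Step 1 — factor the characteristic polynomial to read off the algebraic multiplicities:
  χ_A(x) = x^3

Step 2 — compute geometric multiplicities via the rank-nullity identity g(λ) = n − rank(A − λI):
  rank(A − (0)·I) = 1, so dim ker(A − (0)·I) = n − 1 = 2

Summary:
  λ = 0: algebraic multiplicity = 3, geometric multiplicity = 2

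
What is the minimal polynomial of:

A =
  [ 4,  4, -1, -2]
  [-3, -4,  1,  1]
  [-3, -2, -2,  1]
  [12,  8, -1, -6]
x^3 + 6*x^2 + 12*x + 8

The characteristic polynomial is χ_A(x) = (x + 2)^4, so the eigenvalues are known. The minimal polynomial is
  m_A(x) = Π_λ (x − λ)^{k_λ}
where k_λ is the size of the *largest* Jordan block for λ (equivalently, the smallest k with (A − λI)^k v = 0 for every generalised eigenvector v of λ).

  λ = -2: largest Jordan block has size 3, contributing (x + 2)^3

So m_A(x) = (x + 2)^3 = x^3 + 6*x^2 + 12*x + 8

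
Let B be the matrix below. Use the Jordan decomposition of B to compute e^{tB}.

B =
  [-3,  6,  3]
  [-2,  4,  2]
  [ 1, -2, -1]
e^{tB} =
  [1 - 3*t, 6*t, 3*t]
  [-2*t, 4*t + 1, 2*t]
  [t, -2*t, 1 - t]

Strategy: write B = P · J · P⁻¹ where J is a Jordan canonical form, so e^{tB} = P · e^{tJ} · P⁻¹, and e^{tJ} can be computed block-by-block.

B has Jordan form
J =
  [0, 1, 0]
  [0, 0, 0]
  [0, 0, 0]
(up to reordering of blocks).

Per-block formulas:
  For a 2×2 Jordan block J_2(0): exp(t · J_2(0)) = e^(0t)·(I + t·N), where N is the 2×2 nilpotent shift.
  For a 1×1 block at λ = 0: exp(t · [0]) = [e^(0t)].

After assembling e^{tJ} and conjugating by P, we get:

e^{tB} =
  [1 - 3*t, 6*t, 3*t]
  [-2*t, 4*t + 1, 2*t]
  [t, -2*t, 1 - t]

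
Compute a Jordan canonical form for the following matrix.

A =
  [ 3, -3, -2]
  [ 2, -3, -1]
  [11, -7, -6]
J_3(-2)

The characteristic polynomial is
  det(x·I − A) = x^3 + 6*x^2 + 12*x + 8 = (x + 2)^3

Eigenvalues and multiplicities (the geometric multiplicity of λ is n − rank(A − λI), which equals the number of Jordan blocks for λ):
  λ = -2: algebraic multiplicity = 3, geometric multiplicity = 1

Determining the block sizes for each eigenvalue:
  λ = -2: one block (gm = 1), so the single block has size am = 3 → block sizes [3]

Assembling the blocks gives a Jordan form
J =
  [-2,  1,  0]
  [ 0, -2,  1]
  [ 0,  0, -2]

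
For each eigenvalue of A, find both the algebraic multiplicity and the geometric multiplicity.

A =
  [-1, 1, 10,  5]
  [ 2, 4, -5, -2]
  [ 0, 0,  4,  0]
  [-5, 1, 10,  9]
λ = 4: alg = 4, geom = 2

Step 1 — factor the characteristic polynomial to read off the algebraic multiplicities:
  χ_A(x) = (x - 4)^4

Step 2 — compute geometric multiplicities via the rank-nullity identity g(λ) = n − rank(A − λI):
  rank(A − (4)·I) = 2, so dim ker(A − (4)·I) = n − 2 = 2

Summary:
  λ = 4: algebraic multiplicity = 4, geometric multiplicity = 2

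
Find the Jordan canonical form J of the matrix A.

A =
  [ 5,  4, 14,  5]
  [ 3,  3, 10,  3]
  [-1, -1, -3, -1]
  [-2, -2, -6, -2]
J_1(0) ⊕ J_3(1)

The characteristic polynomial is
  det(x·I − A) = x^4 - 3*x^3 + 3*x^2 - x = x*(x - 1)^3

Eigenvalues and multiplicities (the geometric multiplicity of λ is n − rank(A − λI), which equals the number of Jordan blocks for λ):
  λ = 0: algebraic multiplicity = 1, geometric multiplicity = 1
  λ = 1: algebraic multiplicity = 3, geometric multiplicity = 1

Determining the block sizes for each eigenvalue:
  λ = 0: one block (gm = 1), so the single block has size am = 1 → block sizes [1]
  λ = 1: one block (gm = 1), so the single block has size am = 3 → block sizes [3]

Assembling the blocks gives a Jordan form
J =
  [0, 0, 0, 0]
  [0, 1, 1, 0]
  [0, 0, 1, 1]
  [0, 0, 0, 1]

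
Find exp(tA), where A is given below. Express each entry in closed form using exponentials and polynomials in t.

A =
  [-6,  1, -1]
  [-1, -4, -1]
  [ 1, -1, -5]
e^{tA} =
  [-t^2*exp(-5*t)/2 - t*exp(-5*t) + exp(-5*t), t^2*exp(-5*t)/2 + t*exp(-5*t), -t*exp(-5*t)]
  [-t^2*exp(-5*t)/2 - t*exp(-5*t), t^2*exp(-5*t)/2 + t*exp(-5*t) + exp(-5*t), -t*exp(-5*t)]
  [t*exp(-5*t), -t*exp(-5*t), exp(-5*t)]

Strategy: write A = P · J · P⁻¹ where J is a Jordan canonical form, so e^{tA} = P · e^{tJ} · P⁻¹, and e^{tJ} can be computed block-by-block.

A has Jordan form
J =
  [-5,  1,  0]
  [ 0, -5,  1]
  [ 0,  0, -5]
(up to reordering of blocks).

Per-block formulas:
  For a 3×3 Jordan block J_3(-5): exp(t · J_3(-5)) = e^(-5t)·(I + t·N + (t^2/2)·N^2), where N is the 3×3 nilpotent shift.

After assembling e^{tJ} and conjugating by P, we get:

e^{tA} =
  [-t^2*exp(-5*t)/2 - t*exp(-5*t) + exp(-5*t), t^2*exp(-5*t)/2 + t*exp(-5*t), -t*exp(-5*t)]
  [-t^2*exp(-5*t)/2 - t*exp(-5*t), t^2*exp(-5*t)/2 + t*exp(-5*t) + exp(-5*t), -t*exp(-5*t)]
  [t*exp(-5*t), -t*exp(-5*t), exp(-5*t)]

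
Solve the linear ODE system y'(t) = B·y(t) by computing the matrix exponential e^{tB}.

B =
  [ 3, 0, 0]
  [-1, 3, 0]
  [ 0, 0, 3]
e^{tB} =
  [exp(3*t), 0, 0]
  [-t*exp(3*t), exp(3*t), 0]
  [0, 0, exp(3*t)]

Strategy: write B = P · J · P⁻¹ where J is a Jordan canonical form, so e^{tB} = P · e^{tJ} · P⁻¹, and e^{tJ} can be computed block-by-block.

B has Jordan form
J =
  [3, 1, 0]
  [0, 3, 0]
  [0, 0, 3]
(up to reordering of blocks).

Per-block formulas:
  For a 2×2 Jordan block J_2(3): exp(t · J_2(3)) = e^(3t)·(I + t·N), where N is the 2×2 nilpotent shift.
  For a 1×1 block at λ = 3: exp(t · [3]) = [e^(3t)].

After assembling e^{tJ} and conjugating by P, we get:

e^{tB} =
  [exp(3*t), 0, 0]
  [-t*exp(3*t), exp(3*t), 0]
  [0, 0, exp(3*t)]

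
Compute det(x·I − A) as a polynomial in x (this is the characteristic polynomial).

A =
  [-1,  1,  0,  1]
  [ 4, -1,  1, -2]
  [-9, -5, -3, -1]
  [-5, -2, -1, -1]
x^4 + 6*x^3 + 13*x^2 + 12*x + 4

Expanding det(x·I − A) (e.g. by cofactor expansion or by noting that A is similar to its Jordan form J, which has the same characteristic polynomial as A) gives
  χ_A(x) = x^4 + 6*x^3 + 13*x^2 + 12*x + 4
which factors as (x + 1)^2*(x + 2)^2. The eigenvalues (with algebraic multiplicities) are λ = -2 with multiplicity 2, λ = -1 with multiplicity 2.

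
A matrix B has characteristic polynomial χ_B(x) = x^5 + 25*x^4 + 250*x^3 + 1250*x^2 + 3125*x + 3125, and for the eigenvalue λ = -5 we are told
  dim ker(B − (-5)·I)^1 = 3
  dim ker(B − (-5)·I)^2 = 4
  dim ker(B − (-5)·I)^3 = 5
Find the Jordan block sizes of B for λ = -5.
Block sizes for λ = -5: [3, 1, 1]

From the dimensions of kernels of powers, the number of Jordan blocks of size at least j is d_j − d_{j−1} where d_j = dim ker(N^j) (with d_0 = 0). Computing the differences gives [3, 1, 1].
The number of blocks of size exactly k is (#blocks of size ≥ k) − (#blocks of size ≥ k + 1), so the partition is: 2 block(s) of size 1, 1 block(s) of size 3.
In nonincreasing order the block sizes are [3, 1, 1].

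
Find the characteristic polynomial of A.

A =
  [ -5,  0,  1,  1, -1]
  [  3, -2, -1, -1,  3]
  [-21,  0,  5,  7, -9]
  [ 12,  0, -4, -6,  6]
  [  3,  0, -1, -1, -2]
x^5 + 10*x^4 + 40*x^3 + 80*x^2 + 80*x + 32

Expanding det(x·I − A) (e.g. by cofactor expansion or by noting that A is similar to its Jordan form J, which has the same characteristic polynomial as A) gives
  χ_A(x) = x^5 + 10*x^4 + 40*x^3 + 80*x^2 + 80*x + 32
which factors as (x + 2)^5. The eigenvalues (with algebraic multiplicities) are λ = -2 with multiplicity 5.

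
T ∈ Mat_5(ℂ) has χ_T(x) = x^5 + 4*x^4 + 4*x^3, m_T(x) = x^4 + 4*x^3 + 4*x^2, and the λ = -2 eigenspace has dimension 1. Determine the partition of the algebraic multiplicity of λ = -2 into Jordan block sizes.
Block sizes for λ = -2: [2]

Step 1 — from the characteristic polynomial, algebraic multiplicity of λ = -2 is 2. From dim ker(T − (-2)·I) = 1, there are exactly 1 Jordan blocks for λ = -2.
Step 2 — from the minimal polynomial, the factor (x + 2)^2 tells us the largest block for λ = -2 has size 2.
Step 3 — with total size 2, 1 blocks, and largest block 2, the block sizes (in nonincreasing order) are [2].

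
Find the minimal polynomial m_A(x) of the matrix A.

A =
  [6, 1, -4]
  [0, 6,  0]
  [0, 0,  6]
x^2 - 12*x + 36

The characteristic polynomial is χ_A(x) = (x - 6)^3, so the eigenvalues are known. The minimal polynomial is
  m_A(x) = Π_λ (x − λ)^{k_λ}
where k_λ is the size of the *largest* Jordan block for λ (equivalently, the smallest k with (A − λI)^k v = 0 for every generalised eigenvector v of λ).

  λ = 6: largest Jordan block has size 2, contributing (x − 6)^2

So m_A(x) = (x - 6)^2 = x^2 - 12*x + 36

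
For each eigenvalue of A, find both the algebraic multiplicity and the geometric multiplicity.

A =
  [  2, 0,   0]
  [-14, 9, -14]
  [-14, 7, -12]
λ = -5: alg = 1, geom = 1; λ = 2: alg = 2, geom = 2

Step 1 — factor the characteristic polynomial to read off the algebraic multiplicities:
  χ_A(x) = (x - 2)^2*(x + 5)

Step 2 — compute geometric multiplicities via the rank-nullity identity g(λ) = n − rank(A − λI):
  rank(A − (-5)·I) = 2, so dim ker(A − (-5)·I) = n − 2 = 1
  rank(A − (2)·I) = 1, so dim ker(A − (2)·I) = n − 1 = 2

Summary:
  λ = -5: algebraic multiplicity = 1, geometric multiplicity = 1
  λ = 2: algebraic multiplicity = 2, geometric multiplicity = 2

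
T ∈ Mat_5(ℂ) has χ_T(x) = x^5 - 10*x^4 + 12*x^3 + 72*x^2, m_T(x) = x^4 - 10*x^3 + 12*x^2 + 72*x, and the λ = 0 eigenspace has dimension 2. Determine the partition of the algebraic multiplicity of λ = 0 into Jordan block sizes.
Block sizes for λ = 0: [1, 1]

Step 1 — from the characteristic polynomial, algebraic multiplicity of λ = 0 is 2. From dim ker(T − (0)·I) = 2, there are exactly 2 Jordan blocks for λ = 0.
Step 2 — from the minimal polynomial, the factor (x − 0) tells us the largest block for λ = 0 has size 1.
Step 3 — with total size 2, 2 blocks, and largest block 1, the block sizes (in nonincreasing order) are [1, 1].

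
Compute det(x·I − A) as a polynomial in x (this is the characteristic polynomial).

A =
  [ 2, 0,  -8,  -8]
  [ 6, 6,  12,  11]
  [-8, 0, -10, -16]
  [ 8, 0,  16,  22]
x^4 - 20*x^3 + 144*x^2 - 432*x + 432

Expanding det(x·I − A) (e.g. by cofactor expansion or by noting that A is similar to its Jordan form J, which has the same characteristic polynomial as A) gives
  χ_A(x) = x^4 - 20*x^3 + 144*x^2 - 432*x + 432
which factors as (x - 6)^3*(x - 2). The eigenvalues (with algebraic multiplicities) are λ = 2 with multiplicity 1, λ = 6 with multiplicity 3.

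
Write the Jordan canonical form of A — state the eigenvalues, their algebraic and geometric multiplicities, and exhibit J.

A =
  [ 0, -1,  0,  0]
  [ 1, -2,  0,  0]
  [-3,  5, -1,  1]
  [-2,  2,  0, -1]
J_2(-1) ⊕ J_2(-1)

The characteristic polynomial is
  det(x·I − A) = x^4 + 4*x^3 + 6*x^2 + 4*x + 1 = (x + 1)^4

Eigenvalues and multiplicities (the geometric multiplicity of λ is n − rank(A − λI), which equals the number of Jordan blocks for λ):
  λ = -1: algebraic multiplicity = 4, geometric multiplicity = 2

Determining the block sizes for each eigenvalue:
  λ = -1: with am = 4 and gm = 2, the partition is not yet determined (e.g. several partitions of 4 into 2 parts exist). Let N = A − (-1)·I. Computing rank(N^1) = 2, rank(N^2) = 0; the number of blocks of size ≥ j is rank(N^{j−1}) − rank(N^j), giving [2, 2]. So we have 2 block(s) of size 2 → block sizes [2, 2]

Assembling the blocks gives a Jordan form
J =
  [-1,  1,  0,  0]
  [ 0, -1,  0,  0]
  [ 0,  0, -1,  1]
  [ 0,  0,  0, -1]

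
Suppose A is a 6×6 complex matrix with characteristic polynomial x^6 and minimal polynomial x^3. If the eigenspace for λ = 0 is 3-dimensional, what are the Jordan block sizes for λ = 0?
Block sizes for λ = 0: [3, 2, 1]

Step 1 — from the characteristic polynomial, algebraic multiplicity of λ = 0 is 6. From dim ker(A − (0)·I) = 3, there are exactly 3 Jordan blocks for λ = 0.
Step 2 — from the minimal polynomial, the factor (x − 0)^3 tells us the largest block for λ = 0 has size 3.
Step 3 — with total size 6, 3 blocks, and largest block 3, the block sizes (in nonincreasing order) are [3, 2, 1].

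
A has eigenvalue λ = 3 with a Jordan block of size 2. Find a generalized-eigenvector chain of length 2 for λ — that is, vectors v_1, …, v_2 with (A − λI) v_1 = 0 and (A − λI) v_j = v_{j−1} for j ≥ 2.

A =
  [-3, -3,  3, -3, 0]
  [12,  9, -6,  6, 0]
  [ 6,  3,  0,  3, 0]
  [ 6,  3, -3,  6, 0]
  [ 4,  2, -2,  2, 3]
A Jordan chain for λ = 3 of length 2:
v_1 = (-6, 12, 6, 6, 4)ᵀ
v_2 = (1, 0, 0, 0, 0)ᵀ

Let N = A − (3)·I. We want v_2 with N^2 v_2 = 0 but N^1 v_2 ≠ 0; then v_{j-1} := N · v_j for j = 2, …, 2.

Pick v_2 = (1, 0, 0, 0, 0)ᵀ.
Then v_1 = N · v_2 = (-6, 12, 6, 6, 4)ᵀ.

Sanity check: (A − (3)·I) v_1 = (0, 0, 0, 0, 0)ᵀ = 0. ✓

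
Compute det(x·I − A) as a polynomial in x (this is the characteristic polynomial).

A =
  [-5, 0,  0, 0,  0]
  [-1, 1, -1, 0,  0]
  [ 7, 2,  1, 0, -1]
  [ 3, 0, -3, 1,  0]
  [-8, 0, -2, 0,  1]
x^5 + x^4 - 14*x^3 + 26*x^2 - 19*x + 5

Expanding det(x·I − A) (e.g. by cofactor expansion or by noting that A is similar to its Jordan form J, which has the same characteristic polynomial as A) gives
  χ_A(x) = x^5 + x^4 - 14*x^3 + 26*x^2 - 19*x + 5
which factors as (x - 1)^4*(x + 5). The eigenvalues (with algebraic multiplicities) are λ = -5 with multiplicity 1, λ = 1 with multiplicity 4.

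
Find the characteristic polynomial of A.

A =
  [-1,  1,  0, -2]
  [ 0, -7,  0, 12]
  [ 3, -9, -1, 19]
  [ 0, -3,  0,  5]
x^4 + 4*x^3 + 6*x^2 + 4*x + 1

Expanding det(x·I − A) (e.g. by cofactor expansion or by noting that A is similar to its Jordan form J, which has the same characteristic polynomial as A) gives
  χ_A(x) = x^4 + 4*x^3 + 6*x^2 + 4*x + 1
which factors as (x + 1)^4. The eigenvalues (with algebraic multiplicities) are λ = -1 with multiplicity 4.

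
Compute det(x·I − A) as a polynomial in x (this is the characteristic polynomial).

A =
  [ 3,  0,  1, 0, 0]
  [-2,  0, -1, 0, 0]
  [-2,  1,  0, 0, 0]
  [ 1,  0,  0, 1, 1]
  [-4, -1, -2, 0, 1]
x^5 - 5*x^4 + 10*x^3 - 10*x^2 + 5*x - 1

Expanding det(x·I − A) (e.g. by cofactor expansion or by noting that A is similar to its Jordan form J, which has the same characteristic polynomial as A) gives
  χ_A(x) = x^5 - 5*x^4 + 10*x^3 - 10*x^2 + 5*x - 1
which factors as (x - 1)^5. The eigenvalues (with algebraic multiplicities) are λ = 1 with multiplicity 5.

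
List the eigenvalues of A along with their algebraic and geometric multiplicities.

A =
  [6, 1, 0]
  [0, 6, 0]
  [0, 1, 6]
λ = 6: alg = 3, geom = 2

Step 1 — factor the characteristic polynomial to read off the algebraic multiplicities:
  χ_A(x) = (x - 6)^3

Step 2 — compute geometric multiplicities via the rank-nullity identity g(λ) = n − rank(A − λI):
  rank(A − (6)·I) = 1, so dim ker(A − (6)·I) = n − 1 = 2

Summary:
  λ = 6: algebraic multiplicity = 3, geometric multiplicity = 2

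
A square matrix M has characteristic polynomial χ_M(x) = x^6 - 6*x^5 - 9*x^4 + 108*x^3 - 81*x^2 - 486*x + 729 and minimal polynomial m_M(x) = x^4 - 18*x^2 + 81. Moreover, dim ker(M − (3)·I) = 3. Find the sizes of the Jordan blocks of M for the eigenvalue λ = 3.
Block sizes for λ = 3: [2, 1, 1]

Step 1 — from the characteristic polynomial, algebraic multiplicity of λ = 3 is 4. From dim ker(M − (3)·I) = 3, there are exactly 3 Jordan blocks for λ = 3.
Step 2 — from the minimal polynomial, the factor (x − 3)^2 tells us the largest block for λ = 3 has size 2.
Step 3 — with total size 4, 3 blocks, and largest block 2, the block sizes (in nonincreasing order) are [2, 1, 1].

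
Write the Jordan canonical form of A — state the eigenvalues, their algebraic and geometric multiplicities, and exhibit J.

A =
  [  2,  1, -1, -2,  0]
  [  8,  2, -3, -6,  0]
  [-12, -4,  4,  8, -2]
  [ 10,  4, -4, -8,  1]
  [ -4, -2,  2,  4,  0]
J_3(0) ⊕ J_2(0)

The characteristic polynomial is
  det(x·I − A) = x^5

Eigenvalues and multiplicities (the geometric multiplicity of λ is n − rank(A − λI), which equals the number of Jordan blocks for λ):
  λ = 0: algebraic multiplicity = 5, geometric multiplicity = 2

Determining the block sizes for each eigenvalue:
  λ = 0: with am = 5 and gm = 2, the partition is not yet determined (e.g. several partitions of 5 into 2 parts exist). Let N = A − (0)·I. Computing rank(N^1) = 3, rank(N^2) = 1, rank(N^3) = 0; the number of blocks of size ≥ j is rank(N^{j−1}) − rank(N^j), giving [2, 2, 1]. So we have 1 block(s) of size 3, 1 block(s) of size 2 → block sizes [3, 2]

Assembling the blocks gives a Jordan form
J =
  [0, 1, 0, 0, 0]
  [0, 0, 1, 0, 0]
  [0, 0, 0, 0, 0]
  [0, 0, 0, 0, 1]
  [0, 0, 0, 0, 0]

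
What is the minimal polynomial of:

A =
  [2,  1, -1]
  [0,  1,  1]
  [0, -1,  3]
x^2 - 4*x + 4

The characteristic polynomial is χ_A(x) = (x - 2)^3, so the eigenvalues are known. The minimal polynomial is
  m_A(x) = Π_λ (x − λ)^{k_λ}
where k_λ is the size of the *largest* Jordan block for λ (equivalently, the smallest k with (A − λI)^k v = 0 for every generalised eigenvector v of λ).

  λ = 2: largest Jordan block has size 2, contributing (x − 2)^2

So m_A(x) = (x - 2)^2 = x^2 - 4*x + 4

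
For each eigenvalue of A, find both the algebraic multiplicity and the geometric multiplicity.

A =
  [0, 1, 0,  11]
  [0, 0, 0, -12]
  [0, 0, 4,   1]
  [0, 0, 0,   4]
λ = 0: alg = 2, geom = 1; λ = 4: alg = 2, geom = 1

Step 1 — factor the characteristic polynomial to read off the algebraic multiplicities:
  χ_A(x) = x^2*(x - 4)^2

Step 2 — compute geometric multiplicities via the rank-nullity identity g(λ) = n − rank(A − λI):
  rank(A − (0)·I) = 3, so dim ker(A − (0)·I) = n − 3 = 1
  rank(A − (4)·I) = 3, so dim ker(A − (4)·I) = n − 3 = 1

Summary:
  λ = 0: algebraic multiplicity = 2, geometric multiplicity = 1
  λ = 4: algebraic multiplicity = 2, geometric multiplicity = 1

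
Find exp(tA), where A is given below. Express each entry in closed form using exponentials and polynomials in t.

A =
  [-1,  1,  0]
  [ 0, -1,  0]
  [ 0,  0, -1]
e^{tA} =
  [exp(-t), t*exp(-t), 0]
  [0, exp(-t), 0]
  [0, 0, exp(-t)]

Strategy: write A = P · J · P⁻¹ where J is a Jordan canonical form, so e^{tA} = P · e^{tJ} · P⁻¹, and e^{tJ} can be computed block-by-block.

A has Jordan form
J =
  [-1,  1,  0]
  [ 0, -1,  0]
  [ 0,  0, -1]
(up to reordering of blocks).

Per-block formulas:
  For a 2×2 Jordan block J_2(-1): exp(t · J_2(-1)) = e^(-1t)·(I + t·N), where N is the 2×2 nilpotent shift.
  For a 1×1 block at λ = -1: exp(t · [-1]) = [e^(-1t)].

After assembling e^{tJ} and conjugating by P, we get:

e^{tA} =
  [exp(-t), t*exp(-t), 0]
  [0, exp(-t), 0]
  [0, 0, exp(-t)]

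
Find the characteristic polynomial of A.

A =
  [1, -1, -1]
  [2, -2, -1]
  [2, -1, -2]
x^3 + 3*x^2 + 3*x + 1

Expanding det(x·I − A) (e.g. by cofactor expansion or by noting that A is similar to its Jordan form J, which has the same characteristic polynomial as A) gives
  χ_A(x) = x^3 + 3*x^2 + 3*x + 1
which factors as (x + 1)^3. The eigenvalues (with algebraic multiplicities) are λ = -1 with multiplicity 3.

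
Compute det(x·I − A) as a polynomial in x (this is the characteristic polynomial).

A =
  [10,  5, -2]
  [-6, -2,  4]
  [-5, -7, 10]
x^3 - 18*x^2 + 108*x - 216

Expanding det(x·I − A) (e.g. by cofactor expansion or by noting that A is similar to its Jordan form J, which has the same characteristic polynomial as A) gives
  χ_A(x) = x^3 - 18*x^2 + 108*x - 216
which factors as (x - 6)^3. The eigenvalues (with algebraic multiplicities) are λ = 6 with multiplicity 3.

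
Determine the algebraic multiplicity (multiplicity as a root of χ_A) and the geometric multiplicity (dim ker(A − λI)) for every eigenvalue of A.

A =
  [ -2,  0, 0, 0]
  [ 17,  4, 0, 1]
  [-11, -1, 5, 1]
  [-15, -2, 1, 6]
λ = -2: alg = 1, geom = 1; λ = 5: alg = 3, geom = 1

Step 1 — factor the characteristic polynomial to read off the algebraic multiplicities:
  χ_A(x) = (x - 5)^3*(x + 2)

Step 2 — compute geometric multiplicities via the rank-nullity identity g(λ) = n − rank(A − λI):
  rank(A − (-2)·I) = 3, so dim ker(A − (-2)·I) = n − 3 = 1
  rank(A − (5)·I) = 3, so dim ker(A − (5)·I) = n − 3 = 1

Summary:
  λ = -2: algebraic multiplicity = 1, geometric multiplicity = 1
  λ = 5: algebraic multiplicity = 3, geometric multiplicity = 1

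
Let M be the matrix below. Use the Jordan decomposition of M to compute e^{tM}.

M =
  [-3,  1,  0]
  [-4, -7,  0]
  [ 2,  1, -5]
e^{tM} =
  [2*t*exp(-5*t) + exp(-5*t), t*exp(-5*t), 0]
  [-4*t*exp(-5*t), -2*t*exp(-5*t) + exp(-5*t), 0]
  [2*t*exp(-5*t), t*exp(-5*t), exp(-5*t)]

Strategy: write M = P · J · P⁻¹ where J is a Jordan canonical form, so e^{tM} = P · e^{tJ} · P⁻¹, and e^{tJ} can be computed block-by-block.

M has Jordan form
J =
  [-5,  1,  0]
  [ 0, -5,  0]
  [ 0,  0, -5]
(up to reordering of blocks).

Per-block formulas:
  For a 2×2 Jordan block J_2(-5): exp(t · J_2(-5)) = e^(-5t)·(I + t·N), where N is the 2×2 nilpotent shift.
  For a 1×1 block at λ = -5: exp(t · [-5]) = [e^(-5t)].

After assembling e^{tJ} and conjugating by P, we get:

e^{tM} =
  [2*t*exp(-5*t) + exp(-5*t), t*exp(-5*t), 0]
  [-4*t*exp(-5*t), -2*t*exp(-5*t) + exp(-5*t), 0]
  [2*t*exp(-5*t), t*exp(-5*t), exp(-5*t)]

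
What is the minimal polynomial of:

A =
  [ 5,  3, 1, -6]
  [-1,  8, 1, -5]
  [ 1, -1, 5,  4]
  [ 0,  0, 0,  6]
x^3 - 18*x^2 + 108*x - 216

The characteristic polynomial is χ_A(x) = (x - 6)^4, so the eigenvalues are known. The minimal polynomial is
  m_A(x) = Π_λ (x − λ)^{k_λ}
where k_λ is the size of the *largest* Jordan block for λ (equivalently, the smallest k with (A − λI)^k v = 0 for every generalised eigenvector v of λ).

  λ = 6: largest Jordan block has size 3, contributing (x − 6)^3

So m_A(x) = (x - 6)^3 = x^3 - 18*x^2 + 108*x - 216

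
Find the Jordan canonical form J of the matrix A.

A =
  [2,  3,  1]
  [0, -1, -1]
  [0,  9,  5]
J_2(2) ⊕ J_1(2)

The characteristic polynomial is
  det(x·I − A) = x^3 - 6*x^2 + 12*x - 8 = (x - 2)^3

Eigenvalues and multiplicities (the geometric multiplicity of λ is n − rank(A − λI), which equals the number of Jordan blocks for λ):
  λ = 2: algebraic multiplicity = 3, geometric multiplicity = 2

Determining the block sizes for each eigenvalue:
  λ = 2: 2 blocks summing to 3 forces exactly one block of size 2 and the rest size 1 → block sizes [2, 1]

Assembling the blocks gives a Jordan form
J =
  [2, 1, 0]
  [0, 2, 0]
  [0, 0, 2]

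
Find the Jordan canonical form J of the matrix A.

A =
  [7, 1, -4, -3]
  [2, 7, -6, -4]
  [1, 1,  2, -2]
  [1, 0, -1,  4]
J_3(5) ⊕ J_1(5)

The characteristic polynomial is
  det(x·I − A) = x^4 - 20*x^3 + 150*x^2 - 500*x + 625 = (x - 5)^4

Eigenvalues and multiplicities (the geometric multiplicity of λ is n − rank(A − λI), which equals the number of Jordan blocks for λ):
  λ = 5: algebraic multiplicity = 4, geometric multiplicity = 2

Determining the block sizes for each eigenvalue:
  λ = 5: with am = 4 and gm = 2, the partition is not yet determined (e.g. several partitions of 4 into 2 parts exist). Let N = A − (5)·I. Computing rank(N^1) = 2, rank(N^2) = 1, rank(N^3) = 0; the number of blocks of size ≥ j is rank(N^{j−1}) − rank(N^j), giving [2, 1, 1]. So we have 1 block(s) of size 3, 1 block(s) of size 1 → block sizes [3, 1]

Assembling the blocks gives a Jordan form
J =
  [5, 1, 0, 0]
  [0, 5, 1, 0]
  [0, 0, 5, 0]
  [0, 0, 0, 5]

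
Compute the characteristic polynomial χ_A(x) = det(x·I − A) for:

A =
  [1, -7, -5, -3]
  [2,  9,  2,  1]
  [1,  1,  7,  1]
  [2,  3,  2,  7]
x^4 - 24*x^3 + 216*x^2 - 864*x + 1296

Expanding det(x·I − A) (e.g. by cofactor expansion or by noting that A is similar to its Jordan form J, which has the same characteristic polynomial as A) gives
  χ_A(x) = x^4 - 24*x^3 + 216*x^2 - 864*x + 1296
which factors as (x - 6)^4. The eigenvalues (with algebraic multiplicities) are λ = 6 with multiplicity 4.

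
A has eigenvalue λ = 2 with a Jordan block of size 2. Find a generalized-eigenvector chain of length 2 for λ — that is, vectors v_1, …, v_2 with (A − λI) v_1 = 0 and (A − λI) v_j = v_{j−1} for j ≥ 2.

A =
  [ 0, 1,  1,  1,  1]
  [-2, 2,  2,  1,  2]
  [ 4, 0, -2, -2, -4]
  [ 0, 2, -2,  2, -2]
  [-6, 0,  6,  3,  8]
A Jordan chain for λ = 2 of length 2:
v_1 = (-2, -2, 4, 0, -6)ᵀ
v_2 = (1, 0, 0, 0, 0)ᵀ

Let N = A − (2)·I. We want v_2 with N^2 v_2 = 0 but N^1 v_2 ≠ 0; then v_{j-1} := N · v_j for j = 2, …, 2.

Pick v_2 = (1, 0, 0, 0, 0)ᵀ.
Then v_1 = N · v_2 = (-2, -2, 4, 0, -6)ᵀ.

Sanity check: (A − (2)·I) v_1 = (0, 0, 0, 0, 0)ᵀ = 0. ✓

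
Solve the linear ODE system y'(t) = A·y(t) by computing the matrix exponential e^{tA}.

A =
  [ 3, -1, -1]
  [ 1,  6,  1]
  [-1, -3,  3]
e^{tA} =
  [t^2*exp(4*t)/2 - t*exp(4*t) + exp(4*t), t^2*exp(4*t) - t*exp(4*t), t^2*exp(4*t)/2 - t*exp(4*t)]
  [t*exp(4*t), 2*t*exp(4*t) + exp(4*t), t*exp(4*t)]
  [-t^2*exp(4*t)/2 - t*exp(4*t), -t^2*exp(4*t) - 3*t*exp(4*t), -t^2*exp(4*t)/2 - t*exp(4*t) + exp(4*t)]

Strategy: write A = P · J · P⁻¹ where J is a Jordan canonical form, so e^{tA} = P · e^{tJ} · P⁻¹, and e^{tJ} can be computed block-by-block.

A has Jordan form
J =
  [4, 1, 0]
  [0, 4, 1]
  [0, 0, 4]
(up to reordering of blocks).

Per-block formulas:
  For a 3×3 Jordan block J_3(4): exp(t · J_3(4)) = e^(4t)·(I + t·N + (t^2/2)·N^2), where N is the 3×3 nilpotent shift.

After assembling e^{tJ} and conjugating by P, we get:

e^{tA} =
  [t^2*exp(4*t)/2 - t*exp(4*t) + exp(4*t), t^2*exp(4*t) - t*exp(4*t), t^2*exp(4*t)/2 - t*exp(4*t)]
  [t*exp(4*t), 2*t*exp(4*t) + exp(4*t), t*exp(4*t)]
  [-t^2*exp(4*t)/2 - t*exp(4*t), -t^2*exp(4*t) - 3*t*exp(4*t), -t^2*exp(4*t)/2 - t*exp(4*t) + exp(4*t)]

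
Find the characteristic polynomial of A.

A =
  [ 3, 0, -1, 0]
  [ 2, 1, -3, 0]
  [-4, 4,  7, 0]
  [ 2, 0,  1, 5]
x^4 - 16*x^3 + 94*x^2 - 240*x + 225

Expanding det(x·I − A) (e.g. by cofactor expansion or by noting that A is similar to its Jordan form J, which has the same characteristic polynomial as A) gives
  χ_A(x) = x^4 - 16*x^3 + 94*x^2 - 240*x + 225
which factors as (x - 5)^2*(x - 3)^2. The eigenvalues (with algebraic multiplicities) are λ = 3 with multiplicity 2, λ = 5 with multiplicity 2.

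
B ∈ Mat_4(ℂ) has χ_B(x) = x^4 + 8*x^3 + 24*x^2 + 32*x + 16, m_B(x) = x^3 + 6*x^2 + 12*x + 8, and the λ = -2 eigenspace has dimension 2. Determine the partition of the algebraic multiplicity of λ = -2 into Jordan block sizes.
Block sizes for λ = -2: [3, 1]

Step 1 — from the characteristic polynomial, algebraic multiplicity of λ = -2 is 4. From dim ker(B − (-2)·I) = 2, there are exactly 2 Jordan blocks for λ = -2.
Step 2 — from the minimal polynomial, the factor (x + 2)^3 tells us the largest block for λ = -2 has size 3.
Step 3 — with total size 4, 2 blocks, and largest block 3, the block sizes (in nonincreasing order) are [3, 1].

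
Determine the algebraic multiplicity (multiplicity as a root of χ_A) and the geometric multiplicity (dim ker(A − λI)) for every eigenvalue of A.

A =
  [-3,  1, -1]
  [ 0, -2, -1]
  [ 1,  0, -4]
λ = -3: alg = 3, geom = 1

Step 1 — factor the characteristic polynomial to read off the algebraic multiplicities:
  χ_A(x) = (x + 3)^3

Step 2 — compute geometric multiplicities via the rank-nullity identity g(λ) = n − rank(A − λI):
  rank(A − (-3)·I) = 2, so dim ker(A − (-3)·I) = n − 2 = 1

Summary:
  λ = -3: algebraic multiplicity = 3, geometric multiplicity = 1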